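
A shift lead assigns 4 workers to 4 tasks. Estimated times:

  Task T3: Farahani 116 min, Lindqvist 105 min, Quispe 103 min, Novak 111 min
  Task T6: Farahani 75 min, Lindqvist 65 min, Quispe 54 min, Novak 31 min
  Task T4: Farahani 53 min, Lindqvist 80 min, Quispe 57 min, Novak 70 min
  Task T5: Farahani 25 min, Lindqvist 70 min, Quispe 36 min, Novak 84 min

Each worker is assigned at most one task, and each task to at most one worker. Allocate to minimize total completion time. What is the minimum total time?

Optimal: Farahani→Task T5 (25 min), Lindqvist→Task T3 (105 min), Quispe→Task T4 (57 min), Novak→Task T6 (31 min) — total 25+105+57+31 = 218 min.
Column-greedy (each task in turn goes to its cheapest remaining worker) gives 257 min, worse by 39.

Min total: 218 min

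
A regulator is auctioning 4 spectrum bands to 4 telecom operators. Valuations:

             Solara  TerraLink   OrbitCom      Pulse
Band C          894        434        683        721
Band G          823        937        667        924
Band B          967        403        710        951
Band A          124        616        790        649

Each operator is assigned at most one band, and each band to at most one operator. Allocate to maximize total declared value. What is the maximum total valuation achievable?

Max total: $3572M

Optimal: Solara→Band C ($894M), TerraLink→Band G ($937M), OrbitCom→Band A ($790M), Pulse→Band B ($951M) — total 894+937+790+951 = $3572M.
Row-greedy (each operator in turn takes its best remaining band) gives $3415M, worse by 157.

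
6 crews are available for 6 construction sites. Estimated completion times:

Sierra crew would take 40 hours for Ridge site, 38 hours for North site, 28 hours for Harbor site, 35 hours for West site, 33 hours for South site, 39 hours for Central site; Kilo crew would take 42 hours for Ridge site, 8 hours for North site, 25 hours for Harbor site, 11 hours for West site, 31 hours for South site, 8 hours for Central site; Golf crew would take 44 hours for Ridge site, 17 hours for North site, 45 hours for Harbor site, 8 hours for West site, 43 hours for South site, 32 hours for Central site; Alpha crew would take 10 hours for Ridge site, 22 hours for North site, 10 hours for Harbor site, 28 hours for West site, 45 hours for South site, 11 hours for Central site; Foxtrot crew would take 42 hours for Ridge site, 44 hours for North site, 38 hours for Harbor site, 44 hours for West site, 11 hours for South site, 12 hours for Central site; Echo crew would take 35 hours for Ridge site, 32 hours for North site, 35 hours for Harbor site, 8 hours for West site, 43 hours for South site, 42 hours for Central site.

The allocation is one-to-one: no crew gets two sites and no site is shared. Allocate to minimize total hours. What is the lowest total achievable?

Min total: 82 hours

Optimal: Sierra crew→Harbor site (28 hours), Kilo crew→Central site (8 hours), Golf crew→North site (17 hours), Alpha crew→Ridge site (10 hours), Foxtrot crew→South site (11 hours), Echo crew→West site (8 hours) — total 28+8+17+10+11+8 = 82 hours.
Swapping Kilo crew↔Foxtrot crew (Kilo crew→South site 31 hours, Foxtrot crew→Central site 12 hours) adds 24.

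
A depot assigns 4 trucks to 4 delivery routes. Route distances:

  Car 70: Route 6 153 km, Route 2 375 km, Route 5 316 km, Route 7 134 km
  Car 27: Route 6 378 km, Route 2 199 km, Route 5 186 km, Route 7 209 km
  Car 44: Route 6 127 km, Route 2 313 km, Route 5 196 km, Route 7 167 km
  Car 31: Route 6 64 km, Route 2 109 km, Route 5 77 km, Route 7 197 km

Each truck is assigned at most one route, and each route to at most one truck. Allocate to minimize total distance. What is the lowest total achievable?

Min total: 537 km

Optimal: Car 70→Route 7 (134 km), Car 27→Route 2 (199 km), Car 44→Route 6 (127 km), Car 31→Route 5 (77 km) — total 134+199+127+77 = 537 km.
Column-greedy (each route in turn goes to its cheapest remaining truck) gives 593 km, worse by 56.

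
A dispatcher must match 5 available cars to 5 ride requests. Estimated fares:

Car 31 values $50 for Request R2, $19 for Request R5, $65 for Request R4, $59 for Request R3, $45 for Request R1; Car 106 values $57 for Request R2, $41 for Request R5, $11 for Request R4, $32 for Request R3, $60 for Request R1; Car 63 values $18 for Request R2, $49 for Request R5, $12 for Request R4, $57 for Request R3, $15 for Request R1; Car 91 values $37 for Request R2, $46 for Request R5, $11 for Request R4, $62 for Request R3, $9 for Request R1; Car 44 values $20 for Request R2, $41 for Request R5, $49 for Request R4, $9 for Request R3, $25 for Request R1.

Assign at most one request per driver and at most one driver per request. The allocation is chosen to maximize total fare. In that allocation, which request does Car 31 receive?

Optimal: Car 31→Request R2 ($50), Car 106→Request R1 ($60), Car 63→Request R5 ($49), Car 91→Request R3 ($62), Car 44→Request R4 ($49) — total 50+60+49+62+49 = $270.
Column-greedy (each request in turn goes to its best remaining driver) gives $258, worse by 12.
No other one-to-one assignment exceeds $270.
Car 31's own top request is Request R4 ($65), but forcing Car 31→Request R4 and reassigning the rest optimally gives only $260 — worse by 10.

Car 31 receives Request R2.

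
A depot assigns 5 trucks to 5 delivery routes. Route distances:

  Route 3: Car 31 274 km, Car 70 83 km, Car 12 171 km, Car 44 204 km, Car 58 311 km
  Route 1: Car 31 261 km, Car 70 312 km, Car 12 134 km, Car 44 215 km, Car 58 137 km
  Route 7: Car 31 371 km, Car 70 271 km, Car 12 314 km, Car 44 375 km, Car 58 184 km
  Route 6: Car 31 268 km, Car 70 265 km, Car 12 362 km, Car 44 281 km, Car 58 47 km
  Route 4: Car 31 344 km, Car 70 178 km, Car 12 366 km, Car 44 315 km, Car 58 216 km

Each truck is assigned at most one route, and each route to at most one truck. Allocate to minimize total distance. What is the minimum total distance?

Min total: 934 km

This is a one-to-one assignment (minimum-cost bipartite matching).
Optimal: Car 31→Route 7 (371 km), Car 70→Route 4 (178 km), Car 12→Route 1 (134 km), Car 44→Route 3 (204 km), Car 58→Route 6 (47 km) — total 371+178+134+204+47 = 934 km.
Min-entry greedy (repeatedly take the single cheapest remaining cell) gives 950 km, worse by 16.
Next-best assignment: Car 31→Route 7, Car 70→Route 3, Car 12→Route 1, Car 44→Route 4, Car 58→Route 6 = 950 km.
Checked against all permutations: 934 km is optimal.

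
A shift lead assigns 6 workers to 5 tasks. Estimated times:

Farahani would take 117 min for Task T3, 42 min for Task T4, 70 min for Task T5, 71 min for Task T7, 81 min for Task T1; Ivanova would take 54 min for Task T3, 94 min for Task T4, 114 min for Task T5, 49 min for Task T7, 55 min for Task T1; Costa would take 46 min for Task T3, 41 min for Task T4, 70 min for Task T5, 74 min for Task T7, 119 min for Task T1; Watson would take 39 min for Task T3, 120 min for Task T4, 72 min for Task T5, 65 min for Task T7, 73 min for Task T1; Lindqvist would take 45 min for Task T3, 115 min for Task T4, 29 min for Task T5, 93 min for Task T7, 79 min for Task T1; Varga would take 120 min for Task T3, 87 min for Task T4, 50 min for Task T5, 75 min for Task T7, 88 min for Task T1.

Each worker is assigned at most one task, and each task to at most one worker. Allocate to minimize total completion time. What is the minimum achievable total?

Minimum total: 235 min

This is a one-to-one assignment (minimum-cost bipartite matching).
Optimal: Watson→Task T3 (39 min), Costa→Task T4 (41 min), Lindqvist→Task T5 (29 min), Farahani→Task T7 (71 min), Ivanova→Task T1 (55 min) — total 39+41+29+71+55 = 235 min.
Min-entry greedy (repeatedly take the single cheapest remaining cell) gives 239 min, worse by 4.
Swapping Farahani↔Watson (Farahani→Task T3 117 min, Watson→Task T7 65 min) adds 72.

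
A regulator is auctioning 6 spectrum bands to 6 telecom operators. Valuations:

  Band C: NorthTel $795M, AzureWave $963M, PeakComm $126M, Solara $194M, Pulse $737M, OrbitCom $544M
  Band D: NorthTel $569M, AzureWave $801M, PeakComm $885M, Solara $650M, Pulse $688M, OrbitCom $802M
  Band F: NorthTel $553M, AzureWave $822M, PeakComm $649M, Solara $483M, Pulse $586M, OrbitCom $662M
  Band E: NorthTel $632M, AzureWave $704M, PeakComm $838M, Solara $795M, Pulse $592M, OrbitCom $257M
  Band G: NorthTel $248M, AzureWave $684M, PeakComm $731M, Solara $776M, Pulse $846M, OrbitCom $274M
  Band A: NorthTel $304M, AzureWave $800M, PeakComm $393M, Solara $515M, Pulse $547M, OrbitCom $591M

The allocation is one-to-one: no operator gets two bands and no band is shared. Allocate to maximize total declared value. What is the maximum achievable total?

Maximum total: $4783M

This is the linear assignment problem.
Optimal: NorthTel→Band C ($795M), AzureWave→Band A ($800M), PeakComm→Band D ($885M), Solara→Band E ($795M), Pulse→Band G ($846M), OrbitCom→Band F ($662M) — total 795+800+885+795+846+662 = $4783M.
Max-entry greedy (repeatedly take the single best remaining cell) gives $4455M, worse by 328.
Next-best assignment: NorthTel→Band C, AzureWave→Band F, PeakComm→Band D, Solara→Band E, Pulse→Band G, OrbitCom→Band A = $4734M.
Swapping PeakComm↔Pulse (PeakComm→Band G $731M, Pulse→Band D $688M) loses 312.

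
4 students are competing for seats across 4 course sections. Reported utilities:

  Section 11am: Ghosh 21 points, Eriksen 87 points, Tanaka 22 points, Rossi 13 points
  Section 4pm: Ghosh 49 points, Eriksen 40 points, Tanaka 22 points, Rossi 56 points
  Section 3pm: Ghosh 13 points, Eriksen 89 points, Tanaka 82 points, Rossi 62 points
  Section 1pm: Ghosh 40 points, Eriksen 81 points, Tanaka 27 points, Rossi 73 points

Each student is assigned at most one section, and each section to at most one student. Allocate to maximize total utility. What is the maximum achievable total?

Optimal: Ghosh→Section 4pm (49 points), Eriksen→Section 11am (87 points), Tanaka→Section 3pm (82 points), Rossi→Section 1pm (73 points) — total 49+87+82+73 = 291 points.
Column-greedy (each section in turn goes to its best remaining student) gives 265 points, worse by 26.
Every other assignment is strictly worse.

Max total: 291 points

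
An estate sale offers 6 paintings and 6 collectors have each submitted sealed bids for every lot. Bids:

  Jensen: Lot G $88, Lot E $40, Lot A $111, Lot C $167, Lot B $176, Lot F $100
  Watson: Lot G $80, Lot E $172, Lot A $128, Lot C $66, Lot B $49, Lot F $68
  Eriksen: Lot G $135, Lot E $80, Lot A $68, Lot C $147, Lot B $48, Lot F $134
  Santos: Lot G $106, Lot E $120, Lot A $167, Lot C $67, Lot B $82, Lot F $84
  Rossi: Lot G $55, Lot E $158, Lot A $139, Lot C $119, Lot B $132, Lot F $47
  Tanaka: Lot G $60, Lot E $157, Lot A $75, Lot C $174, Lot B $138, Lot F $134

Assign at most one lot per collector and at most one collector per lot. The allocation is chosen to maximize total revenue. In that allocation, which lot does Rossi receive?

Rossi receives Lot B.

Optimal: Jensen→Lot C ($167), Watson→Lot E ($172), Eriksen→Lot G ($135), Santos→Lot A ($167), Rossi→Lot B ($132), Tanaka→Lot F ($134) — total 167+172+135+167+132+134 = $907.
Row-greedy (each collector in turn takes its best remaining lot) gives $851, worse by 56.
Rossi's own top lot is Lot E ($158), but forcing Rossi→Lot E and reassigning the rest optimally gives only $889 — worse by 18.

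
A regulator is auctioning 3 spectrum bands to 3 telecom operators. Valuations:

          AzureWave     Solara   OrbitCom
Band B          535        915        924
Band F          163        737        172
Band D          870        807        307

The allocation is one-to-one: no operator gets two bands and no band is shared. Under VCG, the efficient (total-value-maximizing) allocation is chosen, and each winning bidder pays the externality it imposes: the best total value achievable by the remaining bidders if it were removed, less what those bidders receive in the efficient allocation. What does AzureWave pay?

Efficient allocation: AzureWave→Band D ($870M), Solara→Band F ($737M), OrbitCom→Band B ($924M); total welfare W = $2531M.
AzureWave receives Band D at value $870M, so the others get W − 870 = $1661M.
Without AzureWave: best allocation of the remaining 2 bidders over all 3 bands is Solara→Band D ($807M), OrbitCom→Band B ($924M), total $1731M.
VCG payment = (others' best without AzureWave) − (others' welfare with AzureWave) = 1731 − 1661 = $70M.

AzureWave pays $70M.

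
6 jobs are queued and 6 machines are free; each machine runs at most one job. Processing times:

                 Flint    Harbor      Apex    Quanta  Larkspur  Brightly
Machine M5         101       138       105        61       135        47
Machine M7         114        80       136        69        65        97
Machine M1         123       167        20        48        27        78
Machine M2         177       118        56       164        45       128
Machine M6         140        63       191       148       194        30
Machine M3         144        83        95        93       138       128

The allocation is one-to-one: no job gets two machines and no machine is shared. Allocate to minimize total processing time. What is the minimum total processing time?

Minimum total: 348 min

Optimal: Flint→Machine M5 (101 min), Harbor→Machine M3 (83 min), Apex→Machine M1 (20 min), Quanta→Machine M7 (69 min), Larkspur→Machine M2 (45 min), Brightly→Machine M6 (30 min) — total 101+83+20+69+45+30 = 348 min.
Row-greedy (each job in turn takes its cheapest remaining machine) gives 426 min, worse by 78.
Swapping Harbor↔Flint (Harbor→Machine M5 138 min, Flint→Machine M3 144 min) adds 98.
Every other assignment is strictly worse.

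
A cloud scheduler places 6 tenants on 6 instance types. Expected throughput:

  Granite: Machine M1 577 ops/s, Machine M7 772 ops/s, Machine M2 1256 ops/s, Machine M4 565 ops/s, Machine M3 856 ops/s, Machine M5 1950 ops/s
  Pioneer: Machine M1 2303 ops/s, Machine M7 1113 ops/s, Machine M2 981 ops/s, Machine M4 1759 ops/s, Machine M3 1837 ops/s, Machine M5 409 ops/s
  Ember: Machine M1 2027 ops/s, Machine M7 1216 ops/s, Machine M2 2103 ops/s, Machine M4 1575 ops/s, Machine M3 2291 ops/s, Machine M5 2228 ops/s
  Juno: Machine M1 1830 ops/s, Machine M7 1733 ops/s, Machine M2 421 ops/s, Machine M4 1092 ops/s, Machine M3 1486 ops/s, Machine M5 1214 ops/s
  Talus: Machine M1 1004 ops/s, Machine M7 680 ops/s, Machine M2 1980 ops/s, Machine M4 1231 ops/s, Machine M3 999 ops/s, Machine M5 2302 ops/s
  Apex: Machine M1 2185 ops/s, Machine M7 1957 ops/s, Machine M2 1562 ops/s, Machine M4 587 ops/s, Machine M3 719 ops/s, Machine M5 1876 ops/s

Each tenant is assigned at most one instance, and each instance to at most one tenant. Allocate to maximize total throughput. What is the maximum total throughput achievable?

Max total: 11898 ops/s

This is the linear assignment problem.
Optimal: Granite→Machine M5 (1950 ops/s), Pioneer→Machine M4 (1759 ops/s), Ember→Machine M3 (2291 ops/s), Juno→Machine M7 (1733 ops/s), Talus→Machine M2 (1980 ops/s), Apex→Machine M1 (2185 ops/s) — total 1950+1759+2291+1733+1980+2185 = 11898 ops/s.
Max-entry greedy (repeatedly take the single best remaining cell) gives 11201 ops/s, worse by 697.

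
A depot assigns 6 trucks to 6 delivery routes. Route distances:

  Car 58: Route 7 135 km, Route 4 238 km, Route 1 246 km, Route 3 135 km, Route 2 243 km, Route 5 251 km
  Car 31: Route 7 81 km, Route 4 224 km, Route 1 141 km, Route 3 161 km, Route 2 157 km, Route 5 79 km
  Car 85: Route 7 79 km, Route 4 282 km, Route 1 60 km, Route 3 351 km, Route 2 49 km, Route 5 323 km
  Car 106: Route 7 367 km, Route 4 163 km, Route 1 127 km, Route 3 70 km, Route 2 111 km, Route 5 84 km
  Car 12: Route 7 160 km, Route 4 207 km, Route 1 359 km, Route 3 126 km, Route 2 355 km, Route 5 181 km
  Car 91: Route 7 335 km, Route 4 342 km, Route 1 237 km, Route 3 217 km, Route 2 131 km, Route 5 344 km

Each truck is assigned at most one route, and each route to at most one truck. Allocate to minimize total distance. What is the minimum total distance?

Min total: 682 km

This is the linear assignment problem.
Optimal: Car 58→Route 7 (135 km), Car 31→Route 5 (79 km), Car 85→Route 1 (60 km), Car 106→Route 3 (70 km), Car 12→Route 4 (207 km), Car 91→Route 2 (131 km) — total 135+79+60+70+207+131 = 682 km.
Next-best assignment: Car 58→Route 7, Car 31→Route 5, Car 85→Route 1, Car 106→Route 4, Car 12→Route 3, Car 91→Route 2 = 694 km.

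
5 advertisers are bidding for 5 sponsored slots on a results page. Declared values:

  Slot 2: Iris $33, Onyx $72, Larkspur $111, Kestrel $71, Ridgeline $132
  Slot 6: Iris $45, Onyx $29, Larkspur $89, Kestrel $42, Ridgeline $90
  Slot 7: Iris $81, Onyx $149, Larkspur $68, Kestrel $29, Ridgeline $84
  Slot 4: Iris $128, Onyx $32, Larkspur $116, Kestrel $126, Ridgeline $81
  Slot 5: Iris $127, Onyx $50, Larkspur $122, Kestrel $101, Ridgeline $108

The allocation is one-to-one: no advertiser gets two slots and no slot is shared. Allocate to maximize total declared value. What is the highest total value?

Optimal: Iris→Slot 5 ($127), Onyx→Slot 7 ($149), Larkspur→Slot 6 ($89), Kestrel→Slot 4 ($126), Ridgeline→Slot 2 ($132) — total 127+149+89+126+132 = $623.
Max-entry greedy (repeatedly take the single best remaining cell) gives $573, worse by 50.
Next-best assignment: Iris→Slot 5, Onyx→Slot 7, Larkspur→Slot 2, Kestrel→Slot 4, Ridgeline→Slot 6 = $603.
Every other assignment is strictly worse.

Maximum total: $623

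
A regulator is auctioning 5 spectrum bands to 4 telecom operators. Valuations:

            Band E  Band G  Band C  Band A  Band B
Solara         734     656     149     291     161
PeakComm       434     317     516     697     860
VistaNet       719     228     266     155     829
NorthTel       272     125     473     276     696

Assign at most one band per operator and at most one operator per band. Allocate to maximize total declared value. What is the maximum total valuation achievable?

Max total: $2768M

Optimal: Solara→Band G ($656M), PeakComm→Band A ($697M), VistaNet→Band E ($719M), NorthTel→Band B ($696M) — total 656+697+719+696 = $2768M.
Max-entry greedy (repeatedly take the single best remaining cell) gives $2295M, worse by 473.
Swapping PeakComm↔VistaNet (PeakComm→Band E $434M, VistaNet→Band A $155M) loses 827.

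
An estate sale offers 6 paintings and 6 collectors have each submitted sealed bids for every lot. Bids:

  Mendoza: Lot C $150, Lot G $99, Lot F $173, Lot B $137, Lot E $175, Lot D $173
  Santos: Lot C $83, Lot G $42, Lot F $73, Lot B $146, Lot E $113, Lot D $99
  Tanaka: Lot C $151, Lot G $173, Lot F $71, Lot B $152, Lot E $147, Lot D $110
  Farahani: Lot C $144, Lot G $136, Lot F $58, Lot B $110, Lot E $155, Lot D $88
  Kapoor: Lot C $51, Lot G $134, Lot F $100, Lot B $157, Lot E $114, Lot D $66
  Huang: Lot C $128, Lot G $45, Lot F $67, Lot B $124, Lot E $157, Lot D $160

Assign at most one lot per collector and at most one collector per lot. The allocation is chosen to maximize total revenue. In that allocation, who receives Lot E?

This is the linear assignment problem.
Optimal: Mendoza→Lot F ($173), Santos→Lot E ($113), Tanaka→Lot G ($173), Farahani→Lot C ($144), Kapoor→Lot B ($157), Huang→Lot D ($160) — total 173+113+173+144+157+160 = $920.
Column-greedy (each lot in turn goes to its best remaining collector) gives $873, worse by 47.
Swapping Tanaka↔Kapoor (Tanaka→Lot B $152, Kapoor→Lot G $134) loses 44.
No other one-to-one assignment exceeds $920.
Santos's own top lot is Lot B ($146), but forcing Santos→Lot B and reassigning the rest optimally gives only $919 — worse by 1.

Santos receives Lot E.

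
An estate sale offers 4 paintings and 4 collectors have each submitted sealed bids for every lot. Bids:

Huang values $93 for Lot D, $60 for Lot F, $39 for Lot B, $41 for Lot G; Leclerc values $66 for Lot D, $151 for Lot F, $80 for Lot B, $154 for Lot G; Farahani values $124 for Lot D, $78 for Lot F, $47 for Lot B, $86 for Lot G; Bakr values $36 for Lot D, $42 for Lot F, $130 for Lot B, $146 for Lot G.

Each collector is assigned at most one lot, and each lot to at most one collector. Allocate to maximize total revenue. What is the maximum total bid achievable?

Max total: $468

Optimal: Huang→Lot F ($60), Leclerc→Lot G ($154), Farahani→Lot D ($124), Bakr→Lot B ($130) — total 60+154+124+130 = $468.
Row-greedy (each collector in turn takes its best remaining lot) gives $455, worse by 13.
No other one-to-one assignment exceeds $468.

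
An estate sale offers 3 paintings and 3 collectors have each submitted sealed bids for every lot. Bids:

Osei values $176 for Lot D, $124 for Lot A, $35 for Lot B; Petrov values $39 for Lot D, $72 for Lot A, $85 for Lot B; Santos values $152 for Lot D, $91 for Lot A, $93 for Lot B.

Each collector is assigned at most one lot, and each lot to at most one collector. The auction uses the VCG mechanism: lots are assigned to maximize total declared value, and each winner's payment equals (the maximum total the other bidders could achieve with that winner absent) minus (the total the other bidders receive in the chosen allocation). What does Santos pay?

Efficient allocation: Osei→Lot A ($124), Petrov→Lot B ($85), Santos→Lot D ($152); total welfare W = $361.
Santos receives Lot D at value $152, so the others get W − 152 = $209.
Without Santos: best allocation of the remaining 2 bidders over all 3 lots is Osei→Lot D ($176), Petrov→Lot B ($85), total $261.
VCG payment = (others' best without Santos) − (others' welfare with Santos) = 261 − 209 = $52.

Santos pays $52.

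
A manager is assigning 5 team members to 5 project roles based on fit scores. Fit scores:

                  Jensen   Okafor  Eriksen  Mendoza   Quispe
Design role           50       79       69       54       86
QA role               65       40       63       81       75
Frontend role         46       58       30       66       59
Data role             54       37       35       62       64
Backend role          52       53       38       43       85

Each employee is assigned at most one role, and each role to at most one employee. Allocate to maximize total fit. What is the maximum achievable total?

Optimal: Jensen→Data role (54 pts), Okafor→Design role (79 pts), Eriksen→QA role (63 pts), Mendoza→Frontend role (66 pts), Quispe→Backend role (85 pts) — total 54+79+63+66+85 = 347 pts.
Column-greedy (each role in turn goes to its best remaining employee) gives 317 pts, worse by 30.
No other one-to-one assignment exceeds 347 pts.

Maximum total: 347 pts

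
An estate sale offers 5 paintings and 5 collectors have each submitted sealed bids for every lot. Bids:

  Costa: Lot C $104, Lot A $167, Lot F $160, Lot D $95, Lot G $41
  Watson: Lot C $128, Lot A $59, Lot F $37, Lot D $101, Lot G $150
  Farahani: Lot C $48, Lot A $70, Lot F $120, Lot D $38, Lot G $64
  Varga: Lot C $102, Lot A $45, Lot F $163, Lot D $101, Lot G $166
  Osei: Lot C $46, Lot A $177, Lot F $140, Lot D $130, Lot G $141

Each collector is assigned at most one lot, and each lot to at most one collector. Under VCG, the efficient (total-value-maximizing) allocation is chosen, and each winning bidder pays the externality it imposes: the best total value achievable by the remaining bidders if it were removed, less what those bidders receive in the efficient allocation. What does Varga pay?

Varga pays $22.

Efficient allocation: Costa→Lot A ($167), Watson→Lot C ($128), Farahani→Lot F ($120), Varga→Lot G ($166), Osei→Lot D ($130); total welfare W = $711.
Varga receives Lot G at value $166, so the others get W − 166 = $545.
Without Varga: best allocation of the remaining 4 bidders over all 5 lots is Costa→Lot A ($167), Watson→Lot G ($150), Farahani→Lot F ($120), Osei→Lot D ($130), total $567.
VCG payment = (others' best without Varga) − (others' welfare with Varga) = 567 − 545 = $22.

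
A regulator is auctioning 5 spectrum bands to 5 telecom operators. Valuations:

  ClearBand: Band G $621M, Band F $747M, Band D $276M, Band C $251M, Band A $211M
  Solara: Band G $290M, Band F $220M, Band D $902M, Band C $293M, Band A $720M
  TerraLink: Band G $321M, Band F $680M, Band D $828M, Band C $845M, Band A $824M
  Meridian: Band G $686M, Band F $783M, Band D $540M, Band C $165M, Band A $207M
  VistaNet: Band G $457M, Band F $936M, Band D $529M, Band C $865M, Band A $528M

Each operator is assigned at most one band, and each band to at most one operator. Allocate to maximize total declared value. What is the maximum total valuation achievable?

Max total: $4024M

Treat this as an assignment problem: match each operator to one band.
Optimal: ClearBand→Band F ($747M), Solara→Band D ($902M), TerraLink→Band A ($824M), Meridian→Band G ($686M), VistaNet→Band C ($865M) — total 747+902+824+686+865 = $4024M.
Next-best assignment: ClearBand→Band G, Solara→Band D, TerraLink→Band A, Meridian→Band F, VistaNet→Band C = $3995M.
Every other assignment is strictly worse.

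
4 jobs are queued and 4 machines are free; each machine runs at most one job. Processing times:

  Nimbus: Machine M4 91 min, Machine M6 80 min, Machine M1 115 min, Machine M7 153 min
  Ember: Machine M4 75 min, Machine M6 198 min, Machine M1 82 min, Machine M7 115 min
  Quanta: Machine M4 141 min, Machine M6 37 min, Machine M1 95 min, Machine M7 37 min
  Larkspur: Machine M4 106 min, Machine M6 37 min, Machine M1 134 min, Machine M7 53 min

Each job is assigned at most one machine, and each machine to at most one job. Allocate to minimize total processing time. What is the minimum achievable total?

Min total: 247 min

Optimal: Nimbus→Machine M4 (91 min), Ember→Machine M1 (82 min), Quanta→Machine M7 (37 min), Larkspur→Machine M6 (37 min) — total 91+82+37+37 = 247 min.
Min-entry greedy (repeatedly take the single cheapest remaining cell) gives 280 min, worse by 33.
Every other assignment is strictly worse.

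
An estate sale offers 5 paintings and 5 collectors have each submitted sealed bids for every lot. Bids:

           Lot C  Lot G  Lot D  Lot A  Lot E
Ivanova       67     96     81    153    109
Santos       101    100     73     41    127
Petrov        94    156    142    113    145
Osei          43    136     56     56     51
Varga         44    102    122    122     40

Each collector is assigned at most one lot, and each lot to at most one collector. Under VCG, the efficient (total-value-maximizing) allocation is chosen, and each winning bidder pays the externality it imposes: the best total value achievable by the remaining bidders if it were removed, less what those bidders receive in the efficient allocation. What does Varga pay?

Varga pays $23.

Efficient allocation: Ivanova→Lot A ($153), Santos→Lot C ($101), Petrov→Lot E ($145), Osei→Lot G ($136), Varga→Lot D ($122); total welfare W = $657.
Varga receives Lot D at value $122, so the others get W − 122 = $535.
Without Varga: best allocation of the remaining 4 bidders over all 5 lots is Ivanova→Lot A ($153), Santos→Lot E ($127), Petrov→Lot D ($142), Osei→Lot G ($136), total $558.
VCG payment = (others' best without Varga) − (others' welfare with Varga) = 558 − 535 = $23.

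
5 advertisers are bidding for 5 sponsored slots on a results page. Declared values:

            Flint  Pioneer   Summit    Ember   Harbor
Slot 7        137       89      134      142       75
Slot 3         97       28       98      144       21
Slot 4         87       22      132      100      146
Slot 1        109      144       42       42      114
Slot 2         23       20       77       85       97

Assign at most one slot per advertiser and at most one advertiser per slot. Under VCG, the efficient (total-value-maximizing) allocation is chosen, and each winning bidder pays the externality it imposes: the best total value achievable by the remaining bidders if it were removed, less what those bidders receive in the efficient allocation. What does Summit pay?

Efficient allocation: Flint→Slot 7 ($137), Pioneer→Slot 1 ($144), Summit→Slot 4 ($132), Ember→Slot 3 ($144), Harbor→Slot 2 ($97); total welfare W = $654.
Summit receives Slot 4 at value $132, so the others get W − 132 = $522.
Without Summit: best allocation of the remaining 4 bidders over all 5 slots is Flint→Slot 7 ($137), Pioneer→Slot 1 ($144), Ember→Slot 3 ($144), Harbor→Slot 4 ($146), total $571.
VCG payment = (others' best without Summit) − (others' welfare with Summit) = 571 − 522 = $49.

Summit pays $49.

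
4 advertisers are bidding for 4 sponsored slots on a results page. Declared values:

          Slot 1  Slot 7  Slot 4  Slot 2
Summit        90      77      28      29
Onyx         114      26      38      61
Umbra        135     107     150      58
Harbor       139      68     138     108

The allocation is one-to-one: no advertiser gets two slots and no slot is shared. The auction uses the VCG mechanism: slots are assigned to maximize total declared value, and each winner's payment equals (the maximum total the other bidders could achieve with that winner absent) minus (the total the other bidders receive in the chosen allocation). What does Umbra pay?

Efficient allocation: Summit→Slot 7 ($77), Onyx→Slot 1 ($114), Umbra→Slot 4 ($150), Harbor→Slot 2 ($108); total welfare W = $449.
Umbra receives Slot 4 at value $150, so the others get W − 150 = $299.
Without Umbra: best allocation of the remaining 3 bidders over all 4 slots is Summit→Slot 7 ($77), Onyx→Slot 1 ($114), Harbor→Slot 4 ($138), total $329.
VCG payment = (others' best without Umbra) − (others' welfare with Umbra) = 329 − 299 = $30.

Umbra pays $30.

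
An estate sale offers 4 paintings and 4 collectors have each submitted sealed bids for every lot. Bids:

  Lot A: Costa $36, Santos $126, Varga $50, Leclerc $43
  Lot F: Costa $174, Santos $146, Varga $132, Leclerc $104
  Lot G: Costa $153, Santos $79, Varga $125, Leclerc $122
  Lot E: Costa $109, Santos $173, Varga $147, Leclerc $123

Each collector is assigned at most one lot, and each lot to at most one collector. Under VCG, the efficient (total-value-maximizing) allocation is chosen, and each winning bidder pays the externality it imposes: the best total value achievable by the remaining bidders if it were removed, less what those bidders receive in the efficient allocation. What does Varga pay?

Efficient allocation: Costa→Lot F ($174), Santos→Lot A ($126), Varga→Lot E ($147), Leclerc→Lot G ($122); total welfare W = $569.
Varga receives Lot E at value $147, so the others get W − 147 = $422.
Without Varga: best allocation of the remaining 3 bidders over all 4 lots is Costa→Lot F ($174), Santos→Lot E ($173), Leclerc→Lot G ($122), total $469.
VCG payment = (others' best without Varga) − (others' welfare with Varga) = 469 − 422 = $47.

Varga pays $47.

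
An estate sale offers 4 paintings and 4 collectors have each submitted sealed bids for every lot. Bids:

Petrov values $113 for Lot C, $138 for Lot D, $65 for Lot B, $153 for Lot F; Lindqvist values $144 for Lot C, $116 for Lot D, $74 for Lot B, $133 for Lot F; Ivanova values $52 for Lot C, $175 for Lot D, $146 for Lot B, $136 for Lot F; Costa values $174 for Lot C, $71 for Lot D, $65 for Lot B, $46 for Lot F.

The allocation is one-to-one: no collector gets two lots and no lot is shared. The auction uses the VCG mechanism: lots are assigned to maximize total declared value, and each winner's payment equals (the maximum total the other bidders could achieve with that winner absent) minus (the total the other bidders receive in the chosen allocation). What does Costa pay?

Costa pays $55.

Efficient allocation: Petrov→Lot D ($138), Lindqvist→Lot F ($133), Ivanova→Lot B ($146), Costa→Lot C ($174); total welfare W = $591.
Costa receives Lot C at value $174, so the others get W − 174 = $417.
Without Costa: best allocation of the remaining 3 bidders over all 4 lots is Petrov→Lot F ($153), Lindqvist→Lot C ($144), Ivanova→Lot D ($175), total $472.
VCG payment = (others' best without Costa) − (others' welfare with Costa) = 472 − 417 = $55.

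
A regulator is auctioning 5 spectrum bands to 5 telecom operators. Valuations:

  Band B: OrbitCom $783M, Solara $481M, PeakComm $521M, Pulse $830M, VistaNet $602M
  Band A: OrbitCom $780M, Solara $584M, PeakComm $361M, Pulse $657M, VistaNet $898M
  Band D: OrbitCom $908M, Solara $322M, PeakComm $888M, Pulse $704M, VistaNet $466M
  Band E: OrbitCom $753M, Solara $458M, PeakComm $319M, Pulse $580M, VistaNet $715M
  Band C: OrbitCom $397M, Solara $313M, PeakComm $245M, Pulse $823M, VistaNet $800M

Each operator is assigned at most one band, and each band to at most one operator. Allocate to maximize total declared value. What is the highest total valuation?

Maximum total: $3855M

Optimal: OrbitCom→Band E ($753M), Solara→Band A ($584M), PeakComm→Band D ($888M), Pulse→Band B ($830M), VistaNet→Band C ($800M) — total 753+584+888+830+800 = $3855M.
Swapping PeakComm↔OrbitCom (PeakComm→Band E $319M, OrbitCom→Band D $908M) loses 414.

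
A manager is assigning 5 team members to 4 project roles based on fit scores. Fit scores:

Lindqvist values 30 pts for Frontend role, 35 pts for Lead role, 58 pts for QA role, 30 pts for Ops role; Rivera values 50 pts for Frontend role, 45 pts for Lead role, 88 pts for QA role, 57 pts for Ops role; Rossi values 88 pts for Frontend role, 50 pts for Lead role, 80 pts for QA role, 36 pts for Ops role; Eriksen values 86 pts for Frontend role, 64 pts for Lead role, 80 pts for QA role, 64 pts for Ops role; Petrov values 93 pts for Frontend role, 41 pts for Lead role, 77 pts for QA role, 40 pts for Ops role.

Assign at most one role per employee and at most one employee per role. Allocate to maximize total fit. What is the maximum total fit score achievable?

This is the linear assignment problem.
Optimal: Petrov→Frontend role (93 pts), Rossi→Lead role (50 pts), Rivera→QA role (88 pts), Eriksen→Ops role (64 pts) — total 93+50+88+64 = 295 pts.
Column-greedy (each role in turn goes to its best remaining employee) gives 281 pts, worse by 14.
Swapping Eriksen↔Rossi (Eriksen→Lead role 64 pts, Rossi→Ops role 36 pts) loses 14.
No other one-to-one assignment exceeds 295 pts.

Max total: 295 pts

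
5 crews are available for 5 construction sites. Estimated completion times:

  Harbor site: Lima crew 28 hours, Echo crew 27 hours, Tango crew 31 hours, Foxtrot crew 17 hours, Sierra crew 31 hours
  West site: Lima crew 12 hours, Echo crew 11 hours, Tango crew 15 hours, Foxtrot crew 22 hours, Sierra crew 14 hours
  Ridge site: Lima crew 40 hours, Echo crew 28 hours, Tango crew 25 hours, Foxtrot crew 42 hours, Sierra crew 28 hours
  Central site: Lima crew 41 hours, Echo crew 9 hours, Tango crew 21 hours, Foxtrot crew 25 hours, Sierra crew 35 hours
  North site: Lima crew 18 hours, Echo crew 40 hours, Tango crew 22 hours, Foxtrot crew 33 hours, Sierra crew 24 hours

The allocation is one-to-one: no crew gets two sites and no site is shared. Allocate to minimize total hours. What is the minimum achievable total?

Minimum total: 83 hours

Optimal: Lima crew→North site (18 hours), Echo crew→Central site (9 hours), Tango crew→Ridge site (25 hours), Foxtrot crew→Harbor site (17 hours), Sierra crew→West site (14 hours) — total 18+9+25+17+14 = 83 hours.
Min-entry greedy (repeatedly take the single cheapest remaining cell) gives 88 hours, worse by 5.
Every other assignment is strictly worse.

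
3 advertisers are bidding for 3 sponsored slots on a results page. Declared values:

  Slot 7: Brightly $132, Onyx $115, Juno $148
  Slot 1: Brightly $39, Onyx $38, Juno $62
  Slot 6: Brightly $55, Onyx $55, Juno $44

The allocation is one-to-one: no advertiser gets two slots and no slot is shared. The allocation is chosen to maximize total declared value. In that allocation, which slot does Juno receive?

Juno receives Slot 1.

Optimal: Brightly→Slot 7 ($132), Onyx→Slot 6 ($55), Juno→Slot 1 ($62) — total 132+55+62 = $249.
Column-greedy (each slot in turn goes to its best remaining advertiser) gives $242, worse by 7.
Juno's own top slot is Slot 7 ($148), but forcing Juno→Slot 7 and reassigning the rest optimally gives only $242 — worse by 7.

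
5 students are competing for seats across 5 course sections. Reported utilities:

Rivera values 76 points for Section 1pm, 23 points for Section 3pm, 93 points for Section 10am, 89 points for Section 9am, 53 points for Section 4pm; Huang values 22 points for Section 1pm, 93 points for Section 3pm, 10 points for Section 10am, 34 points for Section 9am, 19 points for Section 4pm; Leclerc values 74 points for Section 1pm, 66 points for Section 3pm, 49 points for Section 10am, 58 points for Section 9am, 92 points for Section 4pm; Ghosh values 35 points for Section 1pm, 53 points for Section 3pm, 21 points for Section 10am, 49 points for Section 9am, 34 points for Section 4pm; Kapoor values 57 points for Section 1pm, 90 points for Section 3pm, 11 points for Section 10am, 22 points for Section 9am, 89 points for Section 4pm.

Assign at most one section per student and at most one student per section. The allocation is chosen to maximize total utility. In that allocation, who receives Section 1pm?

Optimal: Rivera→Section 10am (93 points), Huang→Section 3pm (93 points), Leclerc→Section 1pm (74 points), Ghosh→Section 9am (49 points), Kapoor→Section 4pm (89 points) — total 93+93+74+49+89 = 398 points.
Max-entry greedy (repeatedly take the single best remaining cell) gives 384 points, worse by 14.
Leclerc's own top section is Section 4pm (92 points), but forcing Leclerc→Section 4pm and reassigning the rest optimally gives only 384 points — worse by 14.

Leclerc receives Section 1pm.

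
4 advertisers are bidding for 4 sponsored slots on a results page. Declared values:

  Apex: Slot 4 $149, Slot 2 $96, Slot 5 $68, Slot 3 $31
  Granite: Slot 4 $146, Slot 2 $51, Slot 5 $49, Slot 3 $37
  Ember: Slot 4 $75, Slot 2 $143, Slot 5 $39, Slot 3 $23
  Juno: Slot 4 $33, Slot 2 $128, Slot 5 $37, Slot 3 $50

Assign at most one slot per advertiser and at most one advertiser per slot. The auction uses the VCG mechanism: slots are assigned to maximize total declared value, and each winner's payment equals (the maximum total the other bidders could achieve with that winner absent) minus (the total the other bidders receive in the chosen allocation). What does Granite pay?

Granite pays $81.

Efficient allocation: Apex→Slot 5 ($68), Granite→Slot 4 ($146), Ember→Slot 2 ($143), Juno→Slot 3 ($50); total welfare W = $407.
Granite receives Slot 4 at value $146, so the others get W − 146 = $261.
Without Granite: best allocation of the remaining 3 bidders over all 4 slots is Apex→Slot 4 ($149), Ember→Slot 2 ($143), Juno→Slot 3 ($50), total $342.
VCG payment = (others' best without Granite) − (others' welfare with Granite) = 342 − 261 = $81.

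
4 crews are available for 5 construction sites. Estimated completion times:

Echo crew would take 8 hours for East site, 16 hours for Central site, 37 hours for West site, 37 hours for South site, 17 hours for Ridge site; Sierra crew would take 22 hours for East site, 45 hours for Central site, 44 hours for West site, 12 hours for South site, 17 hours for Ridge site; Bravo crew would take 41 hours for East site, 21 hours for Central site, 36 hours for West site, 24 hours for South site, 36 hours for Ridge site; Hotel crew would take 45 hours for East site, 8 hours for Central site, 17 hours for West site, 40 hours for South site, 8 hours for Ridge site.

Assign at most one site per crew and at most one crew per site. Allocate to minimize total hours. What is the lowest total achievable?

Minimum total: 49 hours

Optimal: Echo crew→East site (8 hours), Sierra crew→South site (12 hours), Bravo crew→Central site (21 hours), Hotel crew→Ridge site (8 hours) — total 8+12+21+8 = 49 hours.
Min-entry greedy (repeatedly take the single cheapest remaining cell) gives 64 hours, worse by 15.
Next-best assignment: Echo crew→East site, Sierra crew→Ridge site, Bravo crew→South site, Hotel crew→Central site = 57 hours.
Swapping Sierra crew↔Hotel crew (Sierra crew→Ridge site 17 hours, Hotel crew→South site 40 hours) adds 37.
Every other assignment is strictly worse.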